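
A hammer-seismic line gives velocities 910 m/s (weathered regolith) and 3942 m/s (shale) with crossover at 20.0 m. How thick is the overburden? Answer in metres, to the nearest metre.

x_cross = 2h·√((V₂+V₁)/(V₂−V₁)) → h = x_cross / (2·√((V₂+V₁)/(V₂−V₁))).
√((V₂+V₁)/(V₂−V₁)) = √((3942+910)/(3942−910)) = 1.2650.
h = 20.0 / (2·1.2650) = 7.91 m.

8 m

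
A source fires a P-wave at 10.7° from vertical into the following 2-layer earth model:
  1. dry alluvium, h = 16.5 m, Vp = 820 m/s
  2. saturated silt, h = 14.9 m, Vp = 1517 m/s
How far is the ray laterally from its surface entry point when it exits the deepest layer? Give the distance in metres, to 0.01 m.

p = sin θ₁/V₁ = sin 10.7°/820 = 2.2642e-04 s/m is conserved through the stack.
Layer 1: θ = 10.70°; offset = 16.5·tan 10.70° = 3.1177 m.
Layer 2: sin θ = p·1517 = 0.3435 → θ = 20.09°; offset = 14.9·tan 20.09° = 5.4495 m.
Total horizontal offset = 8.5672 m.

8.57 m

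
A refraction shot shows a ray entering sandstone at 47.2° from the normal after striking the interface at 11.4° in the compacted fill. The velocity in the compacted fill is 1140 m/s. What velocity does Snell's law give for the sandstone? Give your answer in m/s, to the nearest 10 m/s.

Snell's law: sin 11.4°/V₁ = sin 47.2°/V₂.
V₂ = V₁·sin 47.2°/sin 11.4° = 1140 × 3.7121 = 4231.83 m/s.

4230 m/s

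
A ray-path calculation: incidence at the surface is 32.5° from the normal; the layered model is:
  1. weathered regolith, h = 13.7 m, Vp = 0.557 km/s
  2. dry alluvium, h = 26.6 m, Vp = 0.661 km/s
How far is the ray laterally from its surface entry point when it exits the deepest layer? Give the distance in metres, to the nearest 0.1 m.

Apply Snell's law at each interface; in layer i the horizontal offset is hᵢ·tan θᵢ.
Layer 1: θ = 32.50°; offset = 13.7·tan 32.50° = 8.728 m.
Layer 2: sin θ = 0.661·sin 32.5°/0.557 = 0.6376, θ = 39.61°; offset = 26.6·tan 39.61° = 22.017 m.
Total horizontal offset = 30.745 m.

30.7 m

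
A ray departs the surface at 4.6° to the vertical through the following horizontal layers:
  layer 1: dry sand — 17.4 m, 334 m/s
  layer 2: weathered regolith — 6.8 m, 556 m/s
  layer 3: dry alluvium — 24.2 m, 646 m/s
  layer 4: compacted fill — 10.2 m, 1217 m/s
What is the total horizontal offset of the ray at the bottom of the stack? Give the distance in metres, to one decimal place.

9.2 m

Apply Snell's law at each interface; in layer i the horizontal offset is hᵢ·tan θᵢ.
Layer 1: θ = 4.60°; offset = 17.4·tan 4.60° = 1.400 m.
Layer 2: sin θ = 556·sin 4.6°/334 = 0.1335, θ = 7.67°; offset = 6.8·tan 7.67° = 0.916 m.
Layer 3: sin θ = 646·sin 4.6°/334 = 0.1551, θ = 8.92°; offset = 24.2·tan 8.92° = 3.800 m.
Layer 4: sin θ = 1217·sin 4.6°/334 = 0.2922, θ = 16.99°; offset = 10.2·tan 16.99° = 3.117 m.
Total horizontal offset = 9.232 m.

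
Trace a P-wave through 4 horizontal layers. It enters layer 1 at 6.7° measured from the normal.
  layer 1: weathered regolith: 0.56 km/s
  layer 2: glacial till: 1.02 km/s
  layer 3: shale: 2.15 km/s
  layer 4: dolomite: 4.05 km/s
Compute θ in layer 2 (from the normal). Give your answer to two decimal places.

Snell's law across each interface conserves sin θ / V, so sin θ_2 = V_2·sin θ₁/V₁.
sin θ_2 = 1.02 × sin 6.7° / 0.56 = 0.2125.
θ_2 = 12.27° from the vertical.

12.27°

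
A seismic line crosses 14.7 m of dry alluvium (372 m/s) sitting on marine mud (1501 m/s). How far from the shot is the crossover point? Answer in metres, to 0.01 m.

x_cross = 2h·√((V₂+V₁)/(V₂−V₁)).
(V₂+V₁)/(V₂−V₁) = (1501+372)/(1501−372) = 1.6590; √ = 1.2880.
x_cross = 2·14.7·1.2880 = 37.87 m.

37.87 m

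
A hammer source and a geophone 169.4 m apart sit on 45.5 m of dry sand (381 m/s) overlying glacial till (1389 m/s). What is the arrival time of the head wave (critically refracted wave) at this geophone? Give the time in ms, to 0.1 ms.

t = x/V₂ + 2h·√(V₂²−V₁²)/(V₁V₂).
√(V₂²−V₁²) = √(1389²−381²) = 1335.7 m/s; delay term = 2·45.5·1335.7/(381·1389) = 0.22968 s.
t = 169.4/1389 + 0.22968 = 0.35164 s.

351.6 ms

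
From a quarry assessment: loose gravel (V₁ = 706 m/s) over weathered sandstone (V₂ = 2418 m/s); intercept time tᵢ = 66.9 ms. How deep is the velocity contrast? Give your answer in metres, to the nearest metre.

25 m

h = tᵢ·V₁·V₂ / (2·√(V₂²−V₁²)).
√(V₂²−V₁²) = √(2418² − 706²) = 2312.6 m/s.
h = 0.0669 s × 706 × 2418 / (2 × 2312.6) = 24.69 m.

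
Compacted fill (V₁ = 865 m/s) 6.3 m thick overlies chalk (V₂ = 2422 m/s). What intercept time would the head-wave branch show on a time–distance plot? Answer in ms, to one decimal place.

13.6 ms

θ_c = arcsin(V₁/V₂) = arcsin(865/2422) = 20.92°; cos θ_c = 0.9340.
tᵢ = 2h·cos θ_c / V₁ = 2·6.3·0.9340 / 865 = 0.01361 s.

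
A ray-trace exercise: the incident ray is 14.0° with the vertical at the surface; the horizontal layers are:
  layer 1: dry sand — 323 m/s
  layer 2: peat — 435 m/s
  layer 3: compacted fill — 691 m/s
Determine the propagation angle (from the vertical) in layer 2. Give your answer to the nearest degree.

Ray parameter p = sin 14.0° / 323 = 7.4898e-04 s/m.
sin θ_2 = p·V_2 = 7.4898e-04 × 435 = 0.3258.
θ_2 = 19.01° from the vertical.

19°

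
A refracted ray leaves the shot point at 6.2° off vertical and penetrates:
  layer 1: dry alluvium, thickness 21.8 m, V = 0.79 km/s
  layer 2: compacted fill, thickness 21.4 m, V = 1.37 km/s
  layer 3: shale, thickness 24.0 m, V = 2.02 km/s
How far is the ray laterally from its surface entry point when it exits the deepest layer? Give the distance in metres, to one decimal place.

13.3 m

p = sin θ₁/V₁ = sin 6.2°/0.79 = 1.3671e-01 s/km is conserved through the stack.
Layer 1: θ = 6.20°; offset = 21.8·tan 6.20° = 2.368 m.
Layer 2: sin θ = p·1.37 = 0.1873 → θ = 10.79°; offset = 21.4·tan 10.79° = 4.080 m.
Layer 3: sin θ = p·2.02 = 0.2762 → θ = 16.03°; offset = 24.0·tan 16.03° = 6.896 m.
Total horizontal offset = 13.344 m.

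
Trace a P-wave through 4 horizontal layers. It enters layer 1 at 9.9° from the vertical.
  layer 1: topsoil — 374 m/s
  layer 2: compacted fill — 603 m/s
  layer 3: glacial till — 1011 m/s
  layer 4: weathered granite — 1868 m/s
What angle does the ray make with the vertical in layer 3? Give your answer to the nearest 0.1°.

27.7°

Ray parameter p = sin 9.9° / 374 = 4.5970e-04 s/m.
sin θ_3 = p·V_3 = 4.5970e-04 × 1011 = 0.4648.
θ_3 = 27.69° from the vertical.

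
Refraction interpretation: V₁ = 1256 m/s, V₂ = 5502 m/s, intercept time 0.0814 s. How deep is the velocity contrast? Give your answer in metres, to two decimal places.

h = tᵢ·V₁·V₂ / (2·√(V₂²−V₁²)).
√(V₂²−V₁²) = √(5502² − 1256²) = 5356.7 m/s.
h = 0.0814 s × 1256 × 5502 / (2 × 5356.7) = 52.51 m.

52.51 m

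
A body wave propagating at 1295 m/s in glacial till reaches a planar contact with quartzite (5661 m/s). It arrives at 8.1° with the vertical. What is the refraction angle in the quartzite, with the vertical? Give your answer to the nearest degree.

38°

Snell's law: sin θ₂ = (V₂/V₁)·sin θ₁ = (5661/1295)·sin 8.1° = 0.6159.
θ₂ = sin⁻¹(0.6159) = 38.02° (from vertical).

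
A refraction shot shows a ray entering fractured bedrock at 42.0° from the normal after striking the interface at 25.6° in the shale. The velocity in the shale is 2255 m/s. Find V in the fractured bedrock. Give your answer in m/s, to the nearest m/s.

sin 25.6° = 0.4321; sin 42.0° = 0.6691.
V₂ = V₁·(sin θ₂/sin θ₁) = 2255·(0.6691/0.4321) = 3492.11 m/s.

3492 m/s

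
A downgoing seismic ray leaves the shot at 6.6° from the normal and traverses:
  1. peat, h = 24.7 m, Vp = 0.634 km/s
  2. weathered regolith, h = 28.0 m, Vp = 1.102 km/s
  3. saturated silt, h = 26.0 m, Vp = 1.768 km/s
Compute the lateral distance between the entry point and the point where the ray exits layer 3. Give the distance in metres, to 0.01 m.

Apply Snell's law at each interface; in layer i the horizontal offset is hᵢ·tan θᵢ.
Layer 1: θ = 6.60°; offset = 24.7·tan 6.60° = 2.8579 m.
Layer 2: sin θ = 1.102·sin 6.6°/0.634 = 0.1998, θ = 11.52°; offset = 28.0·tan 11.52° = 5.7089 m.
Layer 3: sin θ = 1.768·sin 6.6°/0.634 = 0.3205, θ = 18.69°; offset = 26.0·tan 18.69° = 8.7976 m.
Summing the layer offsets gives 17.3645 m.

17.36 m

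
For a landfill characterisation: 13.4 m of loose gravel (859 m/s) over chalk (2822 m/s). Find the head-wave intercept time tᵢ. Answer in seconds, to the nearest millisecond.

0.030 s

tᵢ = 2h·√(V₂²−V₁²)/(V₁V₂).
√(V₂²−V₁²) = √(2822²−859²) = 2688.1 m/s.
tᵢ = 2·13.4·2688.1/(859·2822) = 0.02972 s.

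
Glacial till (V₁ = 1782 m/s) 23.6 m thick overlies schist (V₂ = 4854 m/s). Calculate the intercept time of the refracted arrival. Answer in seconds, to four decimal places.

0.0246 s

θ_c = arcsin(V₁/V₂) = arcsin(1782/4854) = 21.54°; cos θ_c = 0.9302.
tᵢ = 2h·cos θ_c / V₁ = 2·23.6·0.9302 / 1782 = 0.02464 s.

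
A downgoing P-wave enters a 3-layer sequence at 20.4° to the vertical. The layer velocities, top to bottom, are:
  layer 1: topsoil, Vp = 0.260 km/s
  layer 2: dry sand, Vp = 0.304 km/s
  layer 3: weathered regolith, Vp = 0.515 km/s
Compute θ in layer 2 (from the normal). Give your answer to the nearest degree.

Snell's law across each interface conserves sin θ / V, so sin θ_2 = V_2·sin θ₁/V₁.
sin θ_2 = 0.304 × sin 20.4° / 0.260 = 0.4076.
θ_2 = 24.05° from the vertical.

24°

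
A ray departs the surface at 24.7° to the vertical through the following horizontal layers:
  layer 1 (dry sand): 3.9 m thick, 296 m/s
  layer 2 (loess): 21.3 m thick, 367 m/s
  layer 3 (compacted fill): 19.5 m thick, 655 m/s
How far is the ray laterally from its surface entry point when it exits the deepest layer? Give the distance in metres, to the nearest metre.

Apply Snell's law at each interface; in layer i the horizontal offset is hᵢ·tan θᵢ.
Layer 1: θ = 24.70°; offset = 3.9·tan 24.70° = 1.794 m.
Layer 2: sin θ = 367·sin 24.7°/296 = 0.5181, θ = 31.20°; offset = 21.3·tan 31.20° = 12.902 m.
Layer 3: sin θ = 655·sin 24.7°/296 = 0.9247, θ = 67.62°; offset = 19.5·tan 67.62° = 47.355 m.
Σ offsets = 62.051 m.

62 m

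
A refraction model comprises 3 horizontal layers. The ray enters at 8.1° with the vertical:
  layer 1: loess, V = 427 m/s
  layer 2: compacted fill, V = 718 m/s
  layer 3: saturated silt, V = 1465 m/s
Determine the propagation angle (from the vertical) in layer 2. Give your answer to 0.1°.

13.7°

Ray parameter p = sin 8.1° / 427 = 3.2998e-04 s/m.
sin θ_2 = p·V_2 = 3.2998e-04 × 718 = 0.2369.
θ_2 = 13.71° from the vertical.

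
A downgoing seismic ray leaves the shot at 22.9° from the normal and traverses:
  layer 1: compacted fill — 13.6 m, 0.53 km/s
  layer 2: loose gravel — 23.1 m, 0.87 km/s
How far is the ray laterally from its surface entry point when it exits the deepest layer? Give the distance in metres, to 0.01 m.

Apply Snell's law at each interface; in layer i the horizontal offset is hᵢ·tan θᵢ.
Layer 1: θ = 22.90°; offset = 13.6·tan 22.90° = 5.7449 m.
Layer 2: sin θ = 0.87·sin 22.9°/0.53 = 0.6388, θ = 39.70°; offset = 23.1·tan 39.70° = 19.1771 m.
Total horizontal offset = 24.9220 m.

24.92 m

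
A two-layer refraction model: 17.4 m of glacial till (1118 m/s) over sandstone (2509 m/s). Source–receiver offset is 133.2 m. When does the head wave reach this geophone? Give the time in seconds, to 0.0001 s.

θ_c = arcsin(V₁/V₂) = arcsin(1118/2509) = 26.46°, cos θ_c = 0.8952.
Intercept time tᵢ = 2h cos θ_c / V₁ = 2·17.4·0.8952/1118 = 0.02787 s.
t = x/V₂ + tᵢ = 133.2/2509 + 0.02787 = 0.08095 s.

0.0810 s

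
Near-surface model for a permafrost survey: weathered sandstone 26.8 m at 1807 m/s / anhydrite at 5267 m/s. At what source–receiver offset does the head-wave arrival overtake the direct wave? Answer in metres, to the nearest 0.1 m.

x_cross = 2h·√((V₂+V₁)/(V₂−V₁)).
(V₂+V₁)/(V₂−V₁) = (5267+1807)/(5267−1807) = 2.0445; √ = 1.4299.
x_cross = 2·26.8·1.4299 = 76.64 m.

76.6 m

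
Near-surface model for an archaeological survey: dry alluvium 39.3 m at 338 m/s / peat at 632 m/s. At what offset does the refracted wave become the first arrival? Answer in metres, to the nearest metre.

x_cross = 2h·√((V₂+V₁)/(V₂−V₁)).
(V₂+V₁)/(V₂−V₁) = (632+338)/(632−338) = 3.2993; √ = 1.8164.
x_cross = 2·39.3·1.8164 = 142.77 m.

143 m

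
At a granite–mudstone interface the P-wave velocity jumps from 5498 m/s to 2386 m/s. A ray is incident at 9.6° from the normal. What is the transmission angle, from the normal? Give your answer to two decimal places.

4.15°

sin θ₁/V₁ = sin θ₂/V₂ ⇒ sin θ₂ = 2386·sin 9.6°/5498 = 2386·0.1668/5498 = 0.0724.
θ₂ = arcsin 0.0724 = 4.15° from the normal.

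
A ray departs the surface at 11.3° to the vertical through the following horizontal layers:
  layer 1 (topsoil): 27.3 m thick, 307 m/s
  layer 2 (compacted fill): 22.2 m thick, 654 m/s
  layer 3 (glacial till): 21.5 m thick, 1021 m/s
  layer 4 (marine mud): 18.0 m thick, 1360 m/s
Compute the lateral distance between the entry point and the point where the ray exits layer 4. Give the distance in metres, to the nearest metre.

p = sin θ₁/V₁ = sin 11.3°/307 = 6.3826e-04 s/m is conserved through the stack.
Layer 1: θ = 11.30°; offset = 27.3·tan 11.30° = 5.455 m.
Layer 2: sin θ = p·654 = 0.4174 → θ = 24.67°; offset = 22.2·tan 24.67° = 10.198 m.
Layer 3: sin θ = p·1021 = 0.6517 → θ = 40.67°; offset = 21.5·tan 40.67° = 18.472 m.
Layer 4: sin θ = p·1360 = 0.8680 → θ = 60.23°; offset = 18.0·tan 60.23° = 31.469 m.
Total horizontal offset = 65.594 m.

66 m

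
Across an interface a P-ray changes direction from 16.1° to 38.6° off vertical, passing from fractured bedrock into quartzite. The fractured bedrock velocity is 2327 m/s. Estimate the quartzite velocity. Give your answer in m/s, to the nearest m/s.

5235 m/s

Snell's law: sin 16.1°/V₁ = sin 38.6°/V₂.
V₂ = V₁·sin 38.6°/sin 16.1° = 2327 × 2.2497 = 5235.09 m/s.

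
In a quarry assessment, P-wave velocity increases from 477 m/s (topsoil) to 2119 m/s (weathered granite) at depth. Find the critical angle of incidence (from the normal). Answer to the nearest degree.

At critical incidence the refracted ray runs along the interface (θ₂ = 90°), so sin θ_c = V₁/V₂.
θ_c = arcsin(477/2119) = arcsin 0.2251 = 13.01°.

13°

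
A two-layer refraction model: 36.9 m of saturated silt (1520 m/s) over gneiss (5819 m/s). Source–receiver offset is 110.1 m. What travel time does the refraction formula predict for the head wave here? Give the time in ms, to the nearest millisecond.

66 ms

θ_c = arcsin(V₁/V₂) = arcsin(1520/5819) = 15.14°, cos θ_c = 0.9653.
Intercept time tᵢ = 2h cos θ_c / V₁ = 2·36.9·0.9653/1520 = 0.04687 s.
t = x/V₂ + tᵢ = 110.1/5819 + 0.04687 = 0.06579 s.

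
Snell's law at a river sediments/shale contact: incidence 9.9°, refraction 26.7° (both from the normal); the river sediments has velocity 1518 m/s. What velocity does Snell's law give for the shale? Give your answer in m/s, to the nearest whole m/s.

sin 9.9° = 0.1719; sin 26.7° = 0.4493.
V₂ = V₁·(sin θ₂/sin θ₁) = 1518·(0.4493/0.1719) = 3967.14 m/s.

3967 m/s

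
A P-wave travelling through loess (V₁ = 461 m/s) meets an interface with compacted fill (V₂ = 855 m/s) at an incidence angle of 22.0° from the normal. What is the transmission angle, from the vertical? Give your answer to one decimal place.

Snell's law: sin θ₂ = (V₂/V₁)·sin θ₁ = (855/461)·sin 22.0° = 0.6948.
θ₂ = sin⁻¹(0.6948) = 44.01° (from vertical).

44.0°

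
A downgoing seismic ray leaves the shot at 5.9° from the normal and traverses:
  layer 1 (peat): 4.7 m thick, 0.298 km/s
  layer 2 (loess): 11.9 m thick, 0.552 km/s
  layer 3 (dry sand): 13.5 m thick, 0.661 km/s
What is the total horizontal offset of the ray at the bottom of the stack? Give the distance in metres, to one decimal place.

p = sin θ₁/V₁ = sin 5.9°/0.298 = 3.4494e-01 s/km is conserved through the stack.
Layer 1: θ = 5.90°; offset = 4.7·tan 5.90° = 0.486 m.
Layer 2: sin θ = p·0.552 = 0.1904 → θ = 10.98°; offset = 11.9·tan 10.98° = 2.308 m.
Layer 3: sin θ = p·0.661 = 0.2280 → θ = 13.18°; offset = 13.5·tan 13.18° = 3.161 m.
Total horizontal offset = 5.955 m.

6.0 m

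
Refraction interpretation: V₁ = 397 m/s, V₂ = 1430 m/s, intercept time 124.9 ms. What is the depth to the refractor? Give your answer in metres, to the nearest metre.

h = tᵢ·V₁·V₂ / (2·√(V₂²−V₁²)).
√(V₂²−V₁²) = √(1430² − 397²) = 1373.8 m/s.
h = 0.1249 s × 397 × 1430 / (2 × 1373.8) = 25.81 m.

26 m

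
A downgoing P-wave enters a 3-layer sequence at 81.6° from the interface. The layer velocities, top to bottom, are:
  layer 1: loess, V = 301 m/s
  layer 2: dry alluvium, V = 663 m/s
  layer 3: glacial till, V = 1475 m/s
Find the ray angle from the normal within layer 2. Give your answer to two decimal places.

From the normal: θ₁ = 90° − 81.6° = 8.4°.
Ray parameter p = sin 8.4° / 301 = 4.8533e-04 s/m.
sin θ_2 = p·V_2 = 4.8533e-04 × 663 = 0.3218.
θ_2 = arcsin 0.3218 = 18.77°.

18.77°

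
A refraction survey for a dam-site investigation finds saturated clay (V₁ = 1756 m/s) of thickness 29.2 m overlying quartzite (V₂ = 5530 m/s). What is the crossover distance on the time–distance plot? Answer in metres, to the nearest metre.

x_cross = 2h·√((V₂+V₁)/(V₂−V₁)).
(V₂+V₁)/(V₂−V₁) = (5530+1756)/(5530−1756) = 1.9306; √ = 1.3895.
x_cross = 2·29.2·1.3895 = 81.14 m.

81 m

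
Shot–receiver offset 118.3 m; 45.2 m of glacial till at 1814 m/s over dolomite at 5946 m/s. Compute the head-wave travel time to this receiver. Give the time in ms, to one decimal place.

67.4 ms

θ_c = arcsin(V₁/V₂) = arcsin(1814/5946) = 17.76°, cos θ_c = 0.9523.
Intercept time tᵢ = 2h cos θ_c / V₁ = 2·45.2·0.9523/1814 = 0.04746 s.
t = x/V₂ + tᵢ = 118.3/5946 + 0.04746 = 0.06735 s.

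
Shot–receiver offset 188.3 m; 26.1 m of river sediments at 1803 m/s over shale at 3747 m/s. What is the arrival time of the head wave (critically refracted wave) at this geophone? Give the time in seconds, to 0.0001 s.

0.0756 s

t = x/V₂ + 2h·√(V₂²−V₁²)/(V₁V₂).
√(V₂²−V₁²) = √(3747²−1803²) = 3284.7 m/s; delay term = 2·26.1·3284.7/(1803·3747) = 0.02538 s.
t = 188.3/3747 + 0.02538 = 0.07563 s.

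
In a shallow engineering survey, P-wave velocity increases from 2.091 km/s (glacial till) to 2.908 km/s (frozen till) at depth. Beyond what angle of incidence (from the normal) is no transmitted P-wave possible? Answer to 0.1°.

46.0°

Critical incidence: sin θ_c = V₁/V₂ = 2.091/2.908 = 0.7191.
θ_c = arcsin 0.7191 = 45.98°.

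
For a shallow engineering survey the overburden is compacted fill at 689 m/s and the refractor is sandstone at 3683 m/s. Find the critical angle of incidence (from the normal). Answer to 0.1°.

Critical incidence: sin θ_c = V₁/V₂ = 689/3683 = 0.1871.
θ_c = arcsin 0.1871 = 10.78°.

10.8°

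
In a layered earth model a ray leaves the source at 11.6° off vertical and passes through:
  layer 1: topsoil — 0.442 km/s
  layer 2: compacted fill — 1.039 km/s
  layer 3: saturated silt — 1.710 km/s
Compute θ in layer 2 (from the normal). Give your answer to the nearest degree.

28°

Ray parameter p = sin 11.6° / 0.442 = 4.5493e-01 s/km.
sin θ_2 = p·V_2 = 4.5493e-01 × 1.039 = 0.4727.
θ_2 = 28.21° from the vertical.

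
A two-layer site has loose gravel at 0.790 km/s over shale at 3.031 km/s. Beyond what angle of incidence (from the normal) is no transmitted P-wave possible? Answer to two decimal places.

15.11°

At critical incidence the refracted ray runs along the interface (θ₂ = 90°), so sin θ_c = V₁/V₂.
θ_c = arcsin(0.790/3.031) = arcsin 0.2606 = 15.11°.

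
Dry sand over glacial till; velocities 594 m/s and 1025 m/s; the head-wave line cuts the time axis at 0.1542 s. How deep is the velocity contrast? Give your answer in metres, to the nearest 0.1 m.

h = tᵢ·V₁·V₂ / (2·√(V₂²−V₁²)).
√(V₂²−V₁²) = √(1025² − 594²) = 835.3 m/s.
h = 0.1542 s × 594 × 1025 / (2 × 835.3) = 56.20 m.

56.2 m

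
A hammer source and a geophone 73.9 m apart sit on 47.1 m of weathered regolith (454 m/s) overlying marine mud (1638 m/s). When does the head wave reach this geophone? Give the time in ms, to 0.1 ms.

t = x/V₂ + 2h·√(V₂²−V₁²)/(V₁V₂).
√(V₂²−V₁²) = √(1638²−454²) = 1573.8 m/s; delay term = 2·47.1·1573.8/(454·1638) = 0.19936 s.
t = 73.9/1638 + 0.19936 = 0.24448 s.

244.5 ms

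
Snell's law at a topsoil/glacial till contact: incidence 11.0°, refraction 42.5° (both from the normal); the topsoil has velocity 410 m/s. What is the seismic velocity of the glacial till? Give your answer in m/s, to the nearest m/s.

1452 m/s

Snell's law: sin 11.0°/V₁ = sin 42.5°/V₂.
V₂ = V₁·sin 42.5°/sin 11.0° = 410 × 3.5407 = 1451.67 m/s.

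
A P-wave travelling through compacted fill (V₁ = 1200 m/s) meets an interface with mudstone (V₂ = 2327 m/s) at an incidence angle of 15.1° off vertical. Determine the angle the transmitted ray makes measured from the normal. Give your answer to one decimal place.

30.3°

Snell's law: sin θ₂ = (V₂/V₁)·sin θ₁ = (2327/1200)·sin 15.1° = 0.5052.
θ₂ = arcsin 0.5052 = 30.34° from the normal.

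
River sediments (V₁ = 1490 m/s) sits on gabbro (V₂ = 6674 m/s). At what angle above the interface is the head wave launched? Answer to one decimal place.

Critical incidence: sin θ_c = V₁/V₂ = 1490/6674 = 0.2233.
θ_c = arcsin 0.2233 = 12.90°.
Measured from the interface: 90° − 12.90° = 77.10°.

77.1°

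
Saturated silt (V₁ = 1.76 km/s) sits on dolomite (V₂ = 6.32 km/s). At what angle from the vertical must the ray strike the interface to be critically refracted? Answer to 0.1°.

16.2°

At critical incidence the refracted ray runs along the interface (θ₂ = 90°), so sin θ_c = V₁/V₂.
θ_c = arcsin(1.76/6.32) = arcsin 0.2785 = 16.17°.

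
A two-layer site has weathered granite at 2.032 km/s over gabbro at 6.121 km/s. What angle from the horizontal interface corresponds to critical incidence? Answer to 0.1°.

70.6°

At critical incidence the refracted ray runs along the interface (θ₂ = 90°), so sin θ_c = V₁/V₂.
θ_c = arcsin(2.032/6.121) = arcsin 0.3320 = 19.39°.
Measured from the interface: 90° − 19.39° = 70.61°.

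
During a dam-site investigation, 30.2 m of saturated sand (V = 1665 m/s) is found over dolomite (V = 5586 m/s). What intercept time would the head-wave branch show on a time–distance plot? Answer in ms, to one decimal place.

θ_c = arcsin(V₁/V₂) = arcsin(1665/5586) = 17.34°; cos θ_c = 0.9545.
tᵢ = 2h·cos θ_c / V₁ = 2·30.2·0.9545 / 1665 = 0.03463 s.

34.6 ms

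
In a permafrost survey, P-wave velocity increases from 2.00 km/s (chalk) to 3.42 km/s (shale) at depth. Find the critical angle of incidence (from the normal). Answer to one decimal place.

35.8°

Critical incidence: sin θ_c = V₁/V₂ = 2.00/3.42 = 0.5848.
θ_c = arcsin 0.5848 = 35.79°.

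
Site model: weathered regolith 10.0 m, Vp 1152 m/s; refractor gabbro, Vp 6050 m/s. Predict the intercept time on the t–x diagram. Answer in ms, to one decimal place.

17.0 ms

tᵢ = 2h·√(V₂²−V₁²)/(V₁V₂).
√(V₂²−V₁²) = √(6050²−1152²) = 5939.3 m/s.
tᵢ = 2·10.0·5939.3/(1152·6050) = 0.01704 s.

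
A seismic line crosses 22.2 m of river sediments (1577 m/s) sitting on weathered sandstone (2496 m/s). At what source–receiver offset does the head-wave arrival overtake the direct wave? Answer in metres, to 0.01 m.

93.47 m

x_cross = 2h·√((V₂+V₁)/(V₂−V₁)).
(V₂+V₁)/(V₂−V₁) = (2496+1577)/(2496−1577) = 4.4320; √ = 2.1052.
x_cross = 2·22.2·2.1052 = 93.47 m.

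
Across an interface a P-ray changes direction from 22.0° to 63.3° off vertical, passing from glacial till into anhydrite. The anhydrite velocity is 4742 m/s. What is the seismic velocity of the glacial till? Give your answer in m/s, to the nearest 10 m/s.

1990 m/s

sin 22.0° = 0.3746; sin 63.3° = 0.8934.
V₁ = V₂·(sin θ₁/sin θ₂) = 4742·(0.3746/0.8934) = 1988.41 m/s.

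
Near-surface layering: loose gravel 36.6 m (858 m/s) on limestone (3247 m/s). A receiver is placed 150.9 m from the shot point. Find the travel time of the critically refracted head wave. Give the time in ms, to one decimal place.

128.8 ms

t = x/V₂ + 2h·√(V₂²−V₁²)/(V₁V₂).
√(V₂²−V₁²) = √(3247²−858²) = 3131.6 m/s; delay term = 2·36.6·3131.6/(858·3247) = 0.08228 s.
t = 150.9/3247 + 0.08228 = 0.12876 s.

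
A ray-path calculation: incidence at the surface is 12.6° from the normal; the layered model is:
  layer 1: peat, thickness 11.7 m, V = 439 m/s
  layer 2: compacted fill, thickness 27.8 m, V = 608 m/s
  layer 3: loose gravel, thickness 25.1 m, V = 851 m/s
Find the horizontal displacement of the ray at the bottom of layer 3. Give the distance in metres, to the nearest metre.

Apply Snell's law at each interface; in layer i the horizontal offset is hᵢ·tan θᵢ.
Layer 1: θ = 12.60°; offset = 11.7·tan 12.60° = 2.615 m.
Layer 2: sin θ = 608·sin 12.6°/439 = 0.3021, θ = 17.59°; offset = 27.8·tan 17.59° = 8.811 m.
Layer 3: sin θ = 851·sin 12.6°/439 = 0.4229, θ = 25.02°; offset = 25.1·tan 25.02° = 11.713 m.
Summing the layer offsets gives 23.139 m.

23 m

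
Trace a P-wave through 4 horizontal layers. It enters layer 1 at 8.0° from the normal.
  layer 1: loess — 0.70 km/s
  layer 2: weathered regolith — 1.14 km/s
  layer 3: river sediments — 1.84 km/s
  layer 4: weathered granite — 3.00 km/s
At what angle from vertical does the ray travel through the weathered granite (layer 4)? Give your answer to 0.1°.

Snell's law across each interface conserves sin θ / V, so sin θ_4 = V_4·sin θ₁/V₁.
sin θ_4 = 3.00 × sin 8.0° / 0.70 = 0.5965.
θ_4 = arcsin 0.5965 = 36.62°.

36.6°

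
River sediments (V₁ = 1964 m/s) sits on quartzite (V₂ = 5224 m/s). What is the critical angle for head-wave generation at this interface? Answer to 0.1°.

22.1°

At critical incidence the refracted ray runs along the interface (θ₂ = 90°), so sin θ_c = V₁/V₂.
θ_c = arcsin(1964/5224) = arcsin 0.3760 = 22.08°.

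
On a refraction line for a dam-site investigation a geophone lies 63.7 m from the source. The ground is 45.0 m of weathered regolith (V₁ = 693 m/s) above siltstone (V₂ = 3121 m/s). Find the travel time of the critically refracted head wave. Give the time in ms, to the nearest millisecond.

θ_c = arcsin(V₁/V₂) = arcsin(693/3121) = 12.83°, cos θ_c = 0.9750.
Intercept time tᵢ = 2h cos θ_c / V₁ = 2·45.0·0.9750/693 = 0.12663 s.
t = x/V₂ + tᵢ = 63.7/3121 + 0.12663 = 0.14704 s.

147 ms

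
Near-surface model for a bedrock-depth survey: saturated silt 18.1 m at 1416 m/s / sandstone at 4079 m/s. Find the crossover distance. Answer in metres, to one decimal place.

x_cross = 2h·√((V₂+V₁)/(V₂−V₁)).
(V₂+V₁)/(V₂−V₁) = (4079+1416)/(4079−1416) = 2.0635; √ = 1.4365.
x_cross = 2·18.1·1.4365 = 52.00 m.

52.0 m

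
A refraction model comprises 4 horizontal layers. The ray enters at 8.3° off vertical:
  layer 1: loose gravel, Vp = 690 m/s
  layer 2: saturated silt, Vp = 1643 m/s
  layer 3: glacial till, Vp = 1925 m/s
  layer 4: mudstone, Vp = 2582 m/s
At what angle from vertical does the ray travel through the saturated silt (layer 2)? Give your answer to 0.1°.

20.1°

Ray parameter p = sin 8.3° / 690 = 2.0921e-04 s/m.
sin θ_2 = p·V_2 = 2.0921e-04 × 1643 = 0.3437.
θ_2 = arcsin 0.3437 = 20.10°.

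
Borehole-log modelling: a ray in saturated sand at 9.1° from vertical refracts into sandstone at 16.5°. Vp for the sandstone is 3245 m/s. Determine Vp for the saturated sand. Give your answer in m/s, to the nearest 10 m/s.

1810 m/s

Snell's law: sin 9.1°/V₁ = sin 16.5°/V₂.
V₁ = V₂·sin 9.1°/sin 16.5° = 3245 × 0.5569 = 1807.03 m/s.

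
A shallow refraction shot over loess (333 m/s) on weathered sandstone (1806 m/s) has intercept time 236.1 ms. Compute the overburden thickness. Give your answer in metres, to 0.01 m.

40.00 m

θ_c = arcsin(333/1806) = 10.63°; cos θ_c = 0.9829.
tᵢ = 2h cos θ_c/V₁ ⇒ h = tᵢ·V₁/(2 cos θ_c) = 0.2361·333/(2·0.9829) = 40.00 m.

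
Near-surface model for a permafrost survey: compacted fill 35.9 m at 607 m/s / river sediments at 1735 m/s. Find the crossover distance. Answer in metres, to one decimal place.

x_cross = 2h·√((V₂+V₁)/(V₂−V₁)).
(V₂+V₁)/(V₂−V₁) = (1735+607)/(1735−607) = 2.0762; √ = 1.4409.
x_cross = 2·35.9·1.4409 = 103.46 m.

103.5 m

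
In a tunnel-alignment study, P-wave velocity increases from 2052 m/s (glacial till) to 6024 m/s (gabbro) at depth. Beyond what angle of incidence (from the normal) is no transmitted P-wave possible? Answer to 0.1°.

Critical incidence: sin θ_c = V₁/V₂ = 2052/6024 = 0.3406.
θ_c = arcsin 0.3406 = 19.92°.

19.9°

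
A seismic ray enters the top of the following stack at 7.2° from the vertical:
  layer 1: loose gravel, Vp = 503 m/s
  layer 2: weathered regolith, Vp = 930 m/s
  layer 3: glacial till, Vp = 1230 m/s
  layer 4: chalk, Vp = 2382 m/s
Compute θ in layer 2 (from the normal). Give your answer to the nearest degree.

Ray parameter p = sin 7.2° / 503 = 2.4917e-04 s/m.
sin θ_2 = p·V_2 = 2.4917e-04 × 930 = 0.2317.
θ_2 = 13.40° from the vertical.

13°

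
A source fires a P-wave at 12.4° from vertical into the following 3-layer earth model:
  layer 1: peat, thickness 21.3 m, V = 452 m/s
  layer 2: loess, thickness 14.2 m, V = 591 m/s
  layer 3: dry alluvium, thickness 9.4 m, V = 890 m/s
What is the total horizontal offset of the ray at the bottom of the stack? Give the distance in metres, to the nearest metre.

Apply Snell's law at each interface; in layer i the horizontal offset is hᵢ·tan θᵢ.
Layer 1: θ = 12.40°; offset = 21.3·tan 12.40° = 4.683 m.
Layer 2: sin θ = 591·sin 12.4°/452 = 0.2808, θ = 16.31°; offset = 14.2·tan 16.31° = 4.154 m.
Layer 3: sin θ = 890·sin 12.4°/452 = 0.4228, θ = 25.01°; offset = 9.4·tan 25.01° = 4.386 m.
Σ offsets = 13.223 m.

13 m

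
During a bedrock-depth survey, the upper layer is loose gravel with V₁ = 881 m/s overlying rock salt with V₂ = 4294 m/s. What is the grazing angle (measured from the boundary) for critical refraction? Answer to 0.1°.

78.2°

At critical incidence the refracted ray runs along the interface (θ₂ = 90°), so sin θ_c = V₁/V₂.
θ_c = arcsin(881/4294) = arcsin 0.2052 = 11.84°.
Measured from the interface: 90° − 11.84° = 78.16°.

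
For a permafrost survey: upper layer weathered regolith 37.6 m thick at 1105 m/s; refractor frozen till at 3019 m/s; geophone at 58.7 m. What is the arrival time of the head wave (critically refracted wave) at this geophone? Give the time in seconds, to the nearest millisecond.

0.083 s

θ_c = arcsin(V₁/V₂) = arcsin(1105/3019) = 21.47°, cos θ_c = 0.9306.
Intercept time tᵢ = 2h cos θ_c / V₁ = 2·37.6·0.9306/1105 = 0.06333 s.
t = x/V₂ + tᵢ = 58.7/3019 + 0.06333 = 0.08278 s.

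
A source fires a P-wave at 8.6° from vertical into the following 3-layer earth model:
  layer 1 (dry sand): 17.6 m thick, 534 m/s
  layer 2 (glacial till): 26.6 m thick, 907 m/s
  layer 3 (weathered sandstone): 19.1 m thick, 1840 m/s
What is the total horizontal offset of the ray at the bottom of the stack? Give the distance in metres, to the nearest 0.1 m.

21.1 m

p = sin θ₁/V₁ = sin 8.6°/534 = 2.8003e-04 s/m is conserved through the stack.
Layer 1: θ = 8.60°; offset = 17.6·tan 8.60° = 2.662 m.
Layer 2: sin θ = p·907 = 0.2540 → θ = 14.71°; offset = 26.6·tan 14.71° = 6.985 m.
Layer 3: sin θ = p·1840 = 0.5153 → θ = 31.01°; offset = 19.1·tan 31.01° = 11.483 m.
Σ offsets = 21.130 m.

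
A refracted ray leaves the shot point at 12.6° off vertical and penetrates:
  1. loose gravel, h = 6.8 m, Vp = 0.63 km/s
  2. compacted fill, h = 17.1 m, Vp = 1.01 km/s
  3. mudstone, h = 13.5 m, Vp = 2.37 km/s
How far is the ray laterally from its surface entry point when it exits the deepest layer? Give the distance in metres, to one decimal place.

Apply Snell's law at each interface; in layer i the horizontal offset is hᵢ·tan θᵢ.
Layer 1: θ = 12.60°; offset = 6.8·tan 12.60° = 1.520 m.
Layer 2: sin θ = 1.01·sin 12.6°/0.63 = 0.3497, θ = 20.47°; offset = 17.1·tan 20.47° = 6.383 m.
Layer 3: sin θ = 2.37·sin 12.6°/0.63 = 0.8206, θ = 55.15°; offset = 13.5·tan 55.15° = 19.387 m.
Total horizontal offset = 27.290 m.

27.3 m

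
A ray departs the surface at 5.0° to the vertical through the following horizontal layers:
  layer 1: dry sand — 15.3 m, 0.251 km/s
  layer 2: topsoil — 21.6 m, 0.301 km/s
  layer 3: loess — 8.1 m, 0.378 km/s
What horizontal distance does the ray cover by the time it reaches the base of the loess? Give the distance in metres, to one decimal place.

4.7 m

Ray parameter p = sin 5.0° / 0.251 km/s = 3.4723e-01 s/km.
Layer 1: θ = 5.00°; offset = 15.3·tan 5.00° = 1.339 m.
Layer 2: sin θ = p·0.301 = 0.1045 → θ = 6.00°; offset = 21.6·tan 6.00° = 2.270 m.
Layer 3: sin θ = p·0.378 = 0.1313 → θ = 7.54°; offset = 8.1·tan 7.54° = 1.072 m.
Summing the layer offsets gives 4.681 m.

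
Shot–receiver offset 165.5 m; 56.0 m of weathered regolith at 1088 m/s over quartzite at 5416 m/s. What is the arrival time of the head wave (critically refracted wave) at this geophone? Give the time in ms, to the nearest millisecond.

131 ms

θ_c = arcsin(V₁/V₂) = arcsin(1088/5416) = 11.59°, cos θ_c = 0.9796.
Intercept time tᵢ = 2h cos θ_c / V₁ = 2·56.0·0.9796/1088 = 0.10084 s.
t = x/V₂ + tᵢ = 165.5/5416 + 0.10084 = 0.13140 s.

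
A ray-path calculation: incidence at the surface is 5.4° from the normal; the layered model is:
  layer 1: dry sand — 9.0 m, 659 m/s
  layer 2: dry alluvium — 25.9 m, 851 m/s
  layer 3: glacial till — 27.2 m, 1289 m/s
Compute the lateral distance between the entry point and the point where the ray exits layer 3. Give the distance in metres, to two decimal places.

9.12 m

p = sin θ₁/V₁ = sin 5.4°/659 = 1.4280e-04 s/m is conserved through the stack.
Layer 1: θ = 5.40°; offset = 9.0·tan 5.40° = 0.8508 m.
Layer 2: sin θ = p·851 = 0.1215 → θ = 6.98°; offset = 25.9·tan 6.98° = 3.1710 m.
Layer 3: sin θ = p·1289 = 0.1841 → θ = 10.61°; offset = 27.2·tan 10.61° = 5.0939 m.
Σ offsets = 9.1157 m.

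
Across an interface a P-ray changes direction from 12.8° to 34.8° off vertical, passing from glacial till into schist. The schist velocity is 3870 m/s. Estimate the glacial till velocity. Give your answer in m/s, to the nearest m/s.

Snell's law: sin 12.8°/V₁ = sin 34.8°/V₂.
V₁ = V₂·sin 12.8°/sin 34.8° = 3870 × 0.3882 = 1502.32 m/s.

1502 m/s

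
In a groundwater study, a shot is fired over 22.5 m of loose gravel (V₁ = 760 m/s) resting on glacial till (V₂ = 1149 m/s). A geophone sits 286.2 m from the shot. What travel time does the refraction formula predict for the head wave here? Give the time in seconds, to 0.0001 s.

θ_c = arcsin(V₁/V₂) = arcsin(760/1149) = 41.41°, cos θ_c = 0.7500.
Intercept time tᵢ = 2h cos θ_c / V₁ = 2·22.5·0.7500/760 = 0.04441 s.
t = x/V₂ + tᵢ = 286.2/1149 + 0.04441 = 0.29349 s.

0.2935 s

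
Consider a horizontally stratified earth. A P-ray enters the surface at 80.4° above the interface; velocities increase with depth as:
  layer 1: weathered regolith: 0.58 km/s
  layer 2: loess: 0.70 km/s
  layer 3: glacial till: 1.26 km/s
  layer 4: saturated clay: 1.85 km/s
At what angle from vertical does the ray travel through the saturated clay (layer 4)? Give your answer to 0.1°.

32.1°

From the normal: θ₁ = 90° − 80.4° = 9.6°.
Snell's law across each interface conserves sin θ / V, so sin θ_4 = V_4·sin θ₁/V₁.
sin θ_4 = 1.85 × sin 9.6° / 0.58 = 0.5319.
θ_4 = 32.14° from the vertical.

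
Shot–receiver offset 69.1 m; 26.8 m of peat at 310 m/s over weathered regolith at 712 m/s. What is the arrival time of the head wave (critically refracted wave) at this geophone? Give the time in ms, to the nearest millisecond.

253 ms

t = x/V₂ + 2h·√(V₂²−V₁²)/(V₁V₂).
√(V₂²−V₁²) = √(712²−310²) = 641.0 m/s; delay term = 2·26.8·641.0/(310·712) = 0.15565 s.
t = 69.1/712 + 0.15565 = 0.25271 s.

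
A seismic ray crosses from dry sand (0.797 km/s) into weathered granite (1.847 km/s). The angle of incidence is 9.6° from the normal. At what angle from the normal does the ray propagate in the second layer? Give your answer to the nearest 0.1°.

22.7°

Snell's law: sin θ₂ = (V₂/V₁)·sin θ₁ = (1.847/0.797)·sin 9.6° = 0.3865.
θ₂ = sin⁻¹(0.3865) = 22.74° (from vertical).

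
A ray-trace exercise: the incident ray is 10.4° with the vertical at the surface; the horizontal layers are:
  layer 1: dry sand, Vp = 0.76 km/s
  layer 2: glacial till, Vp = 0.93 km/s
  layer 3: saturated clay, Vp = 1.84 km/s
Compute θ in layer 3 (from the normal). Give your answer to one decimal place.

25.9°

Ray parameter p = sin 10.4° / 0.76 = 2.3753e-01 s/km.
sin θ_3 = p·V_3 = 2.3753e-01 × 1.84 = 0.4370.
θ_3 = 25.92° from the vertical.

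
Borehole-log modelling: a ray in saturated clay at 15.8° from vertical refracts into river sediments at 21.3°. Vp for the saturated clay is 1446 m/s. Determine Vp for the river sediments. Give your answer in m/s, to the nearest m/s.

1929 m/s

Snell's law: sin 15.8°/V₁ = sin 21.3°/V₂.
V₂ = V₁·sin 21.3°/sin 15.8° = 1446 × 1.3341 = 1929.12 m/s.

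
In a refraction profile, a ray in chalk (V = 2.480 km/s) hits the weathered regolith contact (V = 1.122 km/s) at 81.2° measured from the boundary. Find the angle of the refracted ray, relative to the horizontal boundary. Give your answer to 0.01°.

Angle from the normal: 90° − 81.2° = 8.8°.
Snell's law: sin θ₂ = (V₂/V₁)·sin θ₁ = (1.122/2.480)·sin 8.8° = 0.0692.
θ₂ = sin⁻¹(0.0692) = 3.97° (from vertical).
From the interface: 90° − 3.97° = 86.03°.

86.03°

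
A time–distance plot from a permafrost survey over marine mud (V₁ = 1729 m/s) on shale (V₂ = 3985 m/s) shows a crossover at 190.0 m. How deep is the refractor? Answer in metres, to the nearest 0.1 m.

59.7 m

h = (x_cross/2)·√((V₂−V₁)/(V₂+V₁)).
(V₂−V₁)/(V₂+V₁) = (3985−1729)/(3985+1729) = 0.3948; √ = 0.6283.
h = (190.0/2)·0.6283 = 59.69 m.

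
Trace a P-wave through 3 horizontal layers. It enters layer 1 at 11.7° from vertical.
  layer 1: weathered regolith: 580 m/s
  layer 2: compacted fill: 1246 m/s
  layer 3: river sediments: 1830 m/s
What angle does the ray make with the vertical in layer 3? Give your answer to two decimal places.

Ray parameter p = sin 11.7° / 580 = 3.4963e-04 s/m.
sin θ_3 = p·V_3 = 3.4963e-04 × 1830 = 0.6398.
θ_3 = arcsin 0.6398 = 39.78°.

39.78°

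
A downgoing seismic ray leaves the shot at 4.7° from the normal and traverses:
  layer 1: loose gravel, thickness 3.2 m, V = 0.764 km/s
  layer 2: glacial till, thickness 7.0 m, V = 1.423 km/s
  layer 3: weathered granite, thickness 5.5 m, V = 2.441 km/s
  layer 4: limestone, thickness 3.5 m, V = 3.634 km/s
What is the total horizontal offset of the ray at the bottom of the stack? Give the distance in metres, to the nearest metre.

Apply Snell's law at each interface; in layer i the horizontal offset is hᵢ·tan θᵢ.
Layer 1: θ = 4.70°; offset = 3.2·tan 4.70° = 0.263 m.
Layer 2: sin θ = 1.423·sin 4.7°/0.764 = 0.1526, θ = 8.78°; offset = 7.0·tan 8.78° = 1.081 m.
Layer 3: sin θ = 2.441·sin 4.7°/0.764 = 0.2618, θ = 15.18°; offset = 5.5·tan 15.18° = 1.492 m.
Layer 4: sin θ = 3.634·sin 4.7°/0.764 = 0.3897, θ = 22.94°; offset = 3.5·tan 22.94° = 1.481 m.
Summing the layer offsets gives 4.317 m.

4 m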